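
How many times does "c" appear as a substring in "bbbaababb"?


Searching for "c" in "bbbaababb"
Scanning each position:
  Position 0: "b" => no
  Position 1: "b" => no
  Position 2: "b" => no
  Position 3: "a" => no
  Position 4: "a" => no
  Position 5: "b" => no
  Position 6: "a" => no
  Position 7: "b" => no
  Position 8: "b" => no
Total occurrences: 0

0


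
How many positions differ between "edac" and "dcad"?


Comparing "edac" and "dcad" position by position:
  Position 0: 'e' vs 'd' => DIFFER
  Position 1: 'd' vs 'c' => DIFFER
  Position 2: 'a' vs 'a' => same
  Position 3: 'c' vs 'd' => DIFFER
Positions that differ: 3

3


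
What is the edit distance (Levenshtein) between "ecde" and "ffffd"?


Computing edit distance: "ecde" -> "ffffd"
DP table:
           f    f    f    f    d
      0    1    2    3    4    5
  e   1    1    2    3    4    5
  c   2    2    2    3    4    5
  d   3    3    3    3    4    4
  e   4    4    4    4    4    5
Edit distance = dp[4][5] = 5

5


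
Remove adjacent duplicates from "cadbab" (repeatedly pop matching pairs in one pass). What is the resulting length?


Input: cadbab
Stack-based adjacent duplicate removal:
  Read 'c': push. Stack: c
  Read 'a': push. Stack: ca
  Read 'd': push. Stack: cad
  Read 'b': push. Stack: cadb
  Read 'a': push. Stack: cadba
  Read 'b': push. Stack: cadbab
Final stack: "cadbab" (length 6)

6


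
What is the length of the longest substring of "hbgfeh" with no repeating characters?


Input: "hbgfeh"
Sliding window (track last position of each char):
  Position 0 ('h'): window [0,0] length 1 -- new best
  Position 1 ('b'): window [0,1] length 2 -- new best
  Position 2 ('g'): window [0,2] length 3 -- new best
  Position 3 ('f'): window [0,3] length 4 -- new best
  Position 4 ('e'): window [0,4] length 5 -- new best
  Position 5 ('h'): repeat (last at 0), move window start to 1
  Position 5 ('h'): window [1,5] length 5
Longest substring with no repeats: "hbgfe" with length 5

5


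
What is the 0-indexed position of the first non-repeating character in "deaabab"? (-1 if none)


Input: deaabab
Character frequencies:
  'a': 3
  'b': 2
  'd': 1
  'e': 1
Scanning left to right for freq == 1:
  Position 0 ('d'): unique! => answer = 0

0


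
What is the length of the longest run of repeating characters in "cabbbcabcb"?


Input: "cabbbcabcb"
Scanning for longest run:
  Position 1 ('a'): new char, reset run to 1
  Position 2 ('b'): new char, reset run to 1
  Position 3 ('b'): continues run of 'b', length=2
  Position 4 ('b'): continues run of 'b', length=3
  Position 5 ('c'): new char, reset run to 1
  Position 6 ('a'): new char, reset run to 1
  Position 7 ('b'): new char, reset run to 1
  Position 8 ('c'): new char, reset run to 1
  Position 9 ('b'): new char, reset run to 1
Longest run: 'b' with length 3

3


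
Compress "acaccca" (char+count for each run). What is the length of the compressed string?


Input: acaccca
Runs:
  'a' x 1 => "a1"
  'c' x 1 => "c1"
  'a' x 1 => "a1"
  'c' x 3 => "c3"
  'a' x 1 => "a1"
Compressed: "a1c1a1c3a1"
Compressed length: 10

10


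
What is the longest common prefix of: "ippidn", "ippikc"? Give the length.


Words: ippidn, ippikc
  Position 0: all 'i' => match
  Position 1: all 'p' => match
  Position 2: all 'p' => match
  Position 3: all 'i' => match
  Position 4: ('d', 'k') => mismatch, stop
LCP = "ippi" (length 4)

4


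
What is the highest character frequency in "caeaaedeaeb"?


Input: caeaaedeaeb
Character counts:
  'a': 4
  'b': 1
  'c': 1
  'd': 1
  'e': 4
Maximum frequency: 4

4


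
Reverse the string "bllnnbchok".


Input: bllnnbchok
Reading characters right to left:
  Position 9: 'k'
  Position 8: 'o'
  Position 7: 'h'
  Position 6: 'c'
  Position 5: 'b'
  Position 4: 'n'
  Position 3: 'n'
  Position 2: 'l'
  Position 1: 'l'
  Position 0: 'b'
Reversed: kohcbnnllb

kohcbnnllb


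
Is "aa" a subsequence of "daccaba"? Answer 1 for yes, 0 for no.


Check if "aa" is a subsequence of "daccaba"
Greedy scan:
  Position 0 ('d'): no match needed
  Position 1 ('a'): matches sub[0] = 'a'
  Position 2 ('c'): no match needed
  Position 3 ('c'): no match needed
  Position 4 ('a'): matches sub[1] = 'a'
  Position 5 ('b'): no match needed
  Position 6 ('a'): no match needed
All 2 characters matched => is a subsequence

1


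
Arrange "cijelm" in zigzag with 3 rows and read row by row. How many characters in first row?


Zigzag "cijelm" into 3 rows:
Placing characters:
  'c' => row 0
  'i' => row 1
  'j' => row 2
  'e' => row 1
  'l' => row 0
  'm' => row 1
Rows:
  Row 0: "cl"
  Row 1: "iem"
  Row 2: "j"
First row length: 2

2


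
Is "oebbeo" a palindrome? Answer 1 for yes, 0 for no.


Input: oebbeo
Reversed: oebbeo
  Compare pos 0 ('o') with pos 5 ('o'): match
  Compare pos 1 ('e') with pos 4 ('e'): match
  Compare pos 2 ('b') with pos 3 ('b'): match
Result: palindrome

1


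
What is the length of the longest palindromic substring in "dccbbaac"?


Input: "dccbbaac"
Checking substrings for palindromes:
  [1:3] "cc" (len 2) => palindrome
  [3:5] "bb" (len 2) => palindrome
  [5:7] "aa" (len 2) => palindrome
Longest palindromic substring: "cc" with length 2

2


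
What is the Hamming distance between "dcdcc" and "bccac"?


Comparing "dcdcc" and "bccac" position by position:
  Position 0: 'd' vs 'b' => differ
  Position 1: 'c' vs 'c' => same
  Position 2: 'd' vs 'c' => differ
  Position 3: 'c' vs 'a' => differ
  Position 4: 'c' vs 'c' => same
Total differences (Hamming distance): 3

3


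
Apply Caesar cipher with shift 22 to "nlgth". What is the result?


Caesar cipher: shift "nlgth" by 22
  'n' (pos 13) + 22 = pos 9 = 'j'
  'l' (pos 11) + 22 = pos 7 = 'h'
  'g' (pos 6) + 22 = pos 2 = 'c'
  't' (pos 19) + 22 = pos 15 = 'p'
  'h' (pos 7) + 22 = pos 3 = 'd'
Result: jhcpd

jhcpd


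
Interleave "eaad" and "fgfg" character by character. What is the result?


Interleaving "eaad" and "fgfg":
  Position 0: 'e' from first, 'f' from second => "ef"
  Position 1: 'a' from first, 'g' from second => "ag"
  Position 2: 'a' from first, 'f' from second => "af"
  Position 3: 'd' from first, 'g' from second => "dg"
Result: efagafdg

efagafdg


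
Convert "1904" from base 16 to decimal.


Input: "1904" in base 16
Positional expansion:
  Digit '1' (value 1) x 16^3 = 4096
  Digit '9' (value 9) x 16^2 = 2304
  Digit '0' (value 0) x 16^1 = 0
  Digit '4' (value 4) x 16^0 = 4
Sum = 6404

6404


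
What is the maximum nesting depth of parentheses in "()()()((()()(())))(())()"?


Input: "()()()((()()(())))(())()"
Tracking depth:
  Position 0 '(': depth becomes 1
  Position 1 ')': depth becomes 0
  Position 2 '(': depth becomes 1
  Position 3 ')': depth becomes 0
  Position 4 '(': depth becomes 1
  Position 5 ')': depth becomes 0
  Position 6 '(': depth becomes 1
  Position 7 '(': depth becomes 2
  Position 8 '(': depth becomes 3
  Position 9 ')': depth becomes 2
  Position 10 '(': depth becomes 3
  Position 11 ')': depth becomes 2
  Position 12 '(': depth becomes 3
  Position 13 '(': depth becomes 4
  Position 14 ')': depth becomes 3
  Position 15 ')': depth becomes 2
  Position 16 ')': depth becomes 1
  Position 17 ')': depth becomes 0
  Position 18 '(': depth becomes 1
  Position 19 '(': depth becomes 2
  Position 20 ')': depth becomes 1
  Position 21 ')': depth becomes 0
  Position 22 '(': depth becomes 1
  Position 23 ')': depth becomes 0
Maximum depth reached: 4

4


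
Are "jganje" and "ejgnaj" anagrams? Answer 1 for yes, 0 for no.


Strings: "jganje", "ejgnaj"
Sorted first:  aegjjn
Sorted second: aegjjn
Sorted forms match => anagrams

1


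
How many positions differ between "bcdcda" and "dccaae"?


Comparing "bcdcda" and "dccaae" position by position:
  Position 0: 'b' vs 'd' => DIFFER
  Position 1: 'c' vs 'c' => same
  Position 2: 'd' vs 'c' => DIFFER
  Position 3: 'c' vs 'a' => DIFFER
  Position 4: 'd' vs 'a' => DIFFER
  Position 5: 'a' vs 'e' => DIFFER
Positions that differ: 5

5


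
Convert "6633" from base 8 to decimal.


Input: "6633" in base 8
Positional expansion:
  Digit '6' (value 6) x 8^3 = 3072
  Digit '6' (value 6) x 8^2 = 384
  Digit '3' (value 3) x 8^1 = 24
  Digit '3' (value 3) x 8^0 = 3
Sum = 3483

3483


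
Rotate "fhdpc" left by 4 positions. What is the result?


Input: "fhdpc", rotate left by 4
First 4 characters: "fhdp"
Remaining characters: "c"
Concatenate remaining + first: "c" + "fhdp" = "cfhdp"

cfhdp


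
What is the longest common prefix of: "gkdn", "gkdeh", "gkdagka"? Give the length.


Words: gkdn, gkdeh, gkdagka
  Position 0: all 'g' => match
  Position 1: all 'k' => match
  Position 2: all 'd' => match
  Position 3: ('n', 'e', 'a') => mismatch, stop
LCP = "gkd" (length 3)

3


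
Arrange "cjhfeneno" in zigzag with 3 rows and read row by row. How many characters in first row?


Zigzag "cjhfeneno" into 3 rows:
Placing characters:
  'c' => row 0
  'j' => row 1
  'h' => row 2
  'f' => row 1
  'e' => row 0
  'n' => row 1
  'e' => row 2
  'n' => row 1
  'o' => row 0
Rows:
  Row 0: "ceo"
  Row 1: "jfnn"
  Row 2: "he"
First row length: 3

3


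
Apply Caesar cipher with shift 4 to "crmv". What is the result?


Caesar cipher: shift "crmv" by 4
  'c' (pos 2) + 4 = pos 6 = 'g'
  'r' (pos 17) + 4 = pos 21 = 'v'
  'm' (pos 12) + 4 = pos 16 = 'q'
  'v' (pos 21) + 4 = pos 25 = 'z'
Result: gvqz

gvqz


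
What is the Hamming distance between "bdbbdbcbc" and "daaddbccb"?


Comparing "bdbbdbcbc" and "daaddbccb" position by position:
  Position 0: 'b' vs 'd' => differ
  Position 1: 'd' vs 'a' => differ
  Position 2: 'b' vs 'a' => differ
  Position 3: 'b' vs 'd' => differ
  Position 4: 'd' vs 'd' => same
  Position 5: 'b' vs 'b' => same
  Position 6: 'c' vs 'c' => same
  Position 7: 'b' vs 'c' => differ
  Position 8: 'c' vs 'b' => differ
Total differences (Hamming distance): 6

6


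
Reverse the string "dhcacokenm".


Input: dhcacokenm
Reading characters right to left:
  Position 9: 'm'
  Position 8: 'n'
  Position 7: 'e'
  Position 6: 'k'
  Position 5: 'o'
  Position 4: 'c'
  Position 3: 'a'
  Position 2: 'c'
  Position 1: 'h'
  Position 0: 'd'
Reversed: mnekocachd

mnekocachd


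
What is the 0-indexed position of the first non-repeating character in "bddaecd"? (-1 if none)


Input: bddaecd
Character frequencies:
  'a': 1
  'b': 1
  'c': 1
  'd': 3
  'e': 1
Scanning left to right for freq == 1:
  Position 0 ('b'): unique! => answer = 0

0


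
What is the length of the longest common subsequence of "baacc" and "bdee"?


LCS of "baacc" and "bdee"
DP table:
           b    d    e    e
      0    0    0    0    0
  b   0    1    1    1    1
  a   0    1    1    1    1
  a   0    1    1    1    1
  c   0    1    1    1    1
  c   0    1    1    1    1
LCS length = dp[5][4] = 1

1


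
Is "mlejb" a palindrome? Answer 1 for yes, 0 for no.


Input: mlejb
Reversed: bjelm
  Compare pos 0 ('m') with pos 4 ('b'): MISMATCH
  Compare pos 1 ('l') with pos 3 ('j'): MISMATCH
Result: not a palindrome

0


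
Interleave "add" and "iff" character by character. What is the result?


Interleaving "add" and "iff":
  Position 0: 'a' from first, 'i' from second => "ai"
  Position 1: 'd' from first, 'f' from second => "df"
  Position 2: 'd' from first, 'f' from second => "df"
Result: aidfdf

aidfdf


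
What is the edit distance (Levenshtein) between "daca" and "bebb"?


Computing edit distance: "daca" -> "bebb"
DP table:
           b    e    b    b
      0    1    2    3    4
  d   1    1    2    3    4
  a   2    2    2    3    4
  c   3    3    3    3    4
  a   4    4    4    4    4
Edit distance = dp[4][4] = 4

4


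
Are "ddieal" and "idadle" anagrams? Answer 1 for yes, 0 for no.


Strings: "ddieal", "idadle"
Sorted first:  addeil
Sorted second: addeil
Sorted forms match => anagrams

1


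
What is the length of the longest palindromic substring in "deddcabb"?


Input: "deddcabb"
Checking substrings for palindromes:
  [0:3] "ded" (len 3) => palindrome
  [2:4] "dd" (len 2) => palindrome
  [6:8] "bb" (len 2) => palindrome
Longest palindromic substring: "ded" with length 3

3


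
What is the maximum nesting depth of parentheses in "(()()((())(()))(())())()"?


Input: "(()()((())(()))(())())()"
Tracking depth:
  Position 0 '(': depth becomes 1
  Position 1 '(': depth becomes 2
  Position 2 ')': depth becomes 1
  Position 3 '(': depth becomes 2
  Position 4 ')': depth becomes 1
  Position 5 '(': depth becomes 2
  Position 6 '(': depth becomes 3
  Position 7 '(': depth becomes 4
  Position 8 ')': depth becomes 3
  Position 9 ')': depth becomes 2
  Position 10 '(': depth becomes 3
  Position 11 '(': depth becomes 4
  Position 12 ')': depth becomes 3
  Position 13 ')': depth becomes 2
  Position 14 ')': depth becomes 1
  Position 15 '(': depth becomes 2
  Position 16 '(': depth becomes 3
  Position 17 ')': depth becomes 2
  Position 18 ')': depth becomes 1
  Position 19 '(': depth becomes 2
  Position 20 ')': depth becomes 1
  Position 21 ')': depth becomes 0
  Position 22 '(': depth becomes 1
  Position 23 ')': depth becomes 0
Maximum depth reached: 4

4


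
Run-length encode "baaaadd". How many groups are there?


Input: baaaadd
Scanning for consecutive runs:
  Group 1: 'b' x 1 (positions 0-0)
  Group 2: 'a' x 4 (positions 1-4)
  Group 3: 'd' x 2 (positions 5-6)
Total groups: 3

3


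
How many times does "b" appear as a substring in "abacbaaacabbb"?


Searching for "b" in "abacbaaacabbb"
Scanning each position:
  Position 0: "a" => no
  Position 1: "b" => MATCH
  Position 2: "a" => no
  Position 3: "c" => no
  Position 4: "b" => MATCH
  Position 5: "a" => no
  Position 6: "a" => no
  Position 7: "a" => no
  Position 8: "c" => no
  Position 9: "a" => no
  Position 10: "b" => MATCH
  Position 11: "b" => MATCH
  Position 12: "b" => MATCH
Total occurrences: 5

5


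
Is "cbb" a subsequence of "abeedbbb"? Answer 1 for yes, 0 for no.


Check if "cbb" is a subsequence of "abeedbbb"
Greedy scan:
  Position 0 ('a'): no match needed
  Position 1 ('b'): no match needed
  Position 2 ('e'): no match needed
  Position 3 ('e'): no match needed
  Position 4 ('d'): no match needed
  Position 5 ('b'): no match needed
  Position 6 ('b'): no match needed
  Position 7 ('b'): no match needed
Only matched 0/3 characters => not a subsequence

0


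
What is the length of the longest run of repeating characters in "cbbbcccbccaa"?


Input: "cbbbcccbccaa"
Scanning for longest run:
  Position 1 ('b'): new char, reset run to 1
  Position 2 ('b'): continues run of 'b', length=2
  Position 3 ('b'): continues run of 'b', length=3
  Position 4 ('c'): new char, reset run to 1
  Position 5 ('c'): continues run of 'c', length=2
  Position 6 ('c'): continues run of 'c', length=3
  Position 7 ('b'): new char, reset run to 1
  Position 8 ('c'): new char, reset run to 1
  Position 9 ('c'): continues run of 'c', length=2
  Position 10 ('a'): new char, reset run to 1
  Position 11 ('a'): continues run of 'a', length=2
Longest run: 'b' with length 3

3


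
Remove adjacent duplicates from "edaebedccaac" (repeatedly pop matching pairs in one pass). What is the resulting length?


Input: edaebedccaac
Stack-based adjacent duplicate removal:
  Read 'e': push. Stack: e
  Read 'd': push. Stack: ed
  Read 'a': push. Stack: eda
  Read 'e': push. Stack: edae
  Read 'b': push. Stack: edaeb
  Read 'e': push. Stack: edaebe
  Read 'd': push. Stack: edaebed
  Read 'c': push. Stack: edaebedc
  Read 'c': matches stack top 'c' => pop. Stack: edaebed
  Read 'a': push. Stack: edaebeda
  Read 'a': matches stack top 'a' => pop. Stack: edaebed
  Read 'c': push. Stack: edaebedc
Final stack: "edaebedc" (length 8)

8


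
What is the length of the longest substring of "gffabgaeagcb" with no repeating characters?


Input: "gffabgaeagcb"
Sliding window (track last position of each char):
  Position 0 ('g'): window [0,0] length 1 -- new best
  Position 1 ('f'): window [0,1] length 2 -- new best
  Position 2 ('f'): repeat (last at 1), move window start to 2
  Position 2 ('f'): window [2,2] length 1
  Position 3 ('a'): window [2,3] length 2
  Position 4 ('b'): window [2,4] length 3 -- new best
  Position 5 ('g'): window [2,5] length 4 -- new best
  Position 6 ('a'): repeat (last at 3), move window start to 4
  Position 6 ('a'): window [4,6] length 3
  Position 7 ('e'): window [4,7] length 4
  Position 8 ('a'): repeat (last at 6), move window start to 7
  Position 8 ('a'): window [7,8] length 2
  Position 9 ('g'): window [7,9] length 3
  Position 10 ('c'): window [7,10] length 4
  Position 11 ('b'): window [7,11] length 5 -- new best
Longest substring with no repeats: "eagcb" with length 5

5


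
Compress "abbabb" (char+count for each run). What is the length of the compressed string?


Input: abbabb
Runs:
  'a' x 1 => "a1"
  'b' x 2 => "b2"
  'a' x 1 => "a1"
  'b' x 2 => "b2"
Compressed: "a1b2a1b2"
Compressed length: 8

8


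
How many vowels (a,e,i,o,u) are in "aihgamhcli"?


Input: aihgamhcli
Checking each character:
  'a' at position 0: vowel (running total: 1)
  'i' at position 1: vowel (running total: 2)
  'h' at position 2: consonant
  'g' at position 3: consonant
  'a' at position 4: vowel (running total: 3)
  'm' at position 5: consonant
  'h' at position 6: consonant
  'c' at position 7: consonant
  'l' at position 8: consonant
  'i' at position 9: vowel (running total: 4)
Total vowels: 4

4


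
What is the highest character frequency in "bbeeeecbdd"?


Input: bbeeeecbdd
Character counts:
  'b': 3
  'c': 1
  'd': 2
  'e': 4
Maximum frequency: 4

4


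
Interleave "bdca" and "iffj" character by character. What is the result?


Interleaving "bdca" and "iffj":
  Position 0: 'b' from first, 'i' from second => "bi"
  Position 1: 'd' from first, 'f' from second => "df"
  Position 2: 'c' from first, 'f' from second => "cf"
  Position 3: 'a' from first, 'j' from second => "aj"
Result: bidfcfaj

bidfcfaj


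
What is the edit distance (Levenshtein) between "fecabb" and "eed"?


Computing edit distance: "fecabb" -> "eed"
DP table:
           e    e    d
      0    1    2    3
  f   1    1    2    3
  e   2    1    1    2
  c   3    2    2    2
  a   4    3    3    3
  b   5    4    4    4
  b   6    5    5    5
Edit distance = dp[6][3] = 5

5


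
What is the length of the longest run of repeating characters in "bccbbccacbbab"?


Input: "bccbbccacbbab"
Scanning for longest run:
  Position 1 ('c'): new char, reset run to 1
  Position 2 ('c'): continues run of 'c', length=2
  Position 3 ('b'): new char, reset run to 1
  Position 4 ('b'): continues run of 'b', length=2
  Position 5 ('c'): new char, reset run to 1
  Position 6 ('c'): continues run of 'c', length=2
  Position 7 ('a'): new char, reset run to 1
  Position 8 ('c'): new char, reset run to 1
  Position 9 ('b'): new char, reset run to 1
  Position 10 ('b'): continues run of 'b', length=2
  Position 11 ('a'): new char, reset run to 1
  Position 12 ('b'): new char, reset run to 1
Longest run: 'c' with length 2

2


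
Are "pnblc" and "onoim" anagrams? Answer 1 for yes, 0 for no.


Strings: "pnblc", "onoim"
Sorted first:  bclnp
Sorted second: imnoo
Differ at position 0: 'b' vs 'i' => not anagrams

0


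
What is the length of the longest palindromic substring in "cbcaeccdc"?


Input: "cbcaeccdc"
Checking substrings for palindromes:
  [0:3] "cbc" (len 3) => palindrome
  [6:9] "cdc" (len 3) => palindrome
  [5:7] "cc" (len 2) => palindrome
Longest palindromic substring: "cbc" with length 3

3


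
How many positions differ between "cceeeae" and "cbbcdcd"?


Comparing "cceeeae" and "cbbcdcd" position by position:
  Position 0: 'c' vs 'c' => same
  Position 1: 'c' vs 'b' => DIFFER
  Position 2: 'e' vs 'b' => DIFFER
  Position 3: 'e' vs 'c' => DIFFER
  Position 4: 'e' vs 'd' => DIFFER
  Position 5: 'a' vs 'c' => DIFFER
  Position 6: 'e' vs 'd' => DIFFER
Positions that differ: 6

6


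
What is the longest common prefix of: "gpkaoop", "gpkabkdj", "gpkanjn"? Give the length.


Words: gpkaoop, gpkabkdj, gpkanjn
  Position 0: all 'g' => match
  Position 1: all 'p' => match
  Position 2: all 'k' => match
  Position 3: all 'a' => match
  Position 4: ('o', 'b', 'n') => mismatch, stop
LCP = "gpka" (length 4)

4


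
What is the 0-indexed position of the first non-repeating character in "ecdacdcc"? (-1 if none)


Input: ecdacdcc
Character frequencies:
  'a': 1
  'c': 4
  'd': 2
  'e': 1
Scanning left to right for freq == 1:
  Position 0 ('e'): unique! => answer = 0

0


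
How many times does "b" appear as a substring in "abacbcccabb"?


Searching for "b" in "abacbcccabb"
Scanning each position:
  Position 0: "a" => no
  Position 1: "b" => MATCH
  Position 2: "a" => no
  Position 3: "c" => no
  Position 4: "b" => MATCH
  Position 5: "c" => no
  Position 6: "c" => no
  Position 7: "c" => no
  Position 8: "a" => no
  Position 9: "b" => MATCH
  Position 10: "b" => MATCH
Total occurrences: 4

4


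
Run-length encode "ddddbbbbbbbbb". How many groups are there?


Input: ddddbbbbbbbbb
Scanning for consecutive runs:
  Group 1: 'd' x 4 (positions 0-3)
  Group 2: 'b' x 9 (positions 4-12)
Total groups: 2

2


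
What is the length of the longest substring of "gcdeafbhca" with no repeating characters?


Input: "gcdeafbhca"
Sliding window (track last position of each char):
  Position 0 ('g'): window [0,0] length 1 -- new best
  Position 1 ('c'): window [0,1] length 2 -- new best
  Position 2 ('d'): window [0,2] length 3 -- new best
  Position 3 ('e'): window [0,3] length 4 -- new best
  Position 4 ('a'): window [0,4] length 5 -- new best
  Position 5 ('f'): window [0,5] length 6 -- new best
  Position 6 ('b'): window [0,6] length 7 -- new best
  Position 7 ('h'): window [0,7] length 8 -- new best
  Position 8 ('c'): repeat (last at 1), move window start to 2
  Position 8 ('c'): window [2,8] length 7
  Position 9 ('a'): repeat (last at 4), move window start to 5
  Position 9 ('a'): window [5,9] length 5
Longest substring with no repeats: "gcdeafbh" with length 8

8


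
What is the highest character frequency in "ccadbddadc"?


Input: ccadbddadc
Character counts:
  'a': 2
  'b': 1
  'c': 3
  'd': 4
Maximum frequency: 4

4


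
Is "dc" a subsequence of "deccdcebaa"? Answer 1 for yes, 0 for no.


Check if "dc" is a subsequence of "deccdcebaa"
Greedy scan:
  Position 0 ('d'): matches sub[0] = 'd'
  Position 1 ('e'): no match needed
  Position 2 ('c'): matches sub[1] = 'c'
  Position 3 ('c'): no match needed
  Position 4 ('d'): no match needed
  Position 5 ('c'): no match needed
  Position 6 ('e'): no match needed
  Position 7 ('b'): no match needed
  Position 8 ('a'): no match needed
  Position 9 ('a'): no match needed
All 2 characters matched => is a subsequence

1


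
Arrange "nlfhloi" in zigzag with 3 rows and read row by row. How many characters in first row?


Zigzag "nlfhloi" into 3 rows:
Placing characters:
  'n' => row 0
  'l' => row 1
  'f' => row 2
  'h' => row 1
  'l' => row 0
  'o' => row 1
  'i' => row 2
Rows:
  Row 0: "nl"
  Row 1: "lho"
  Row 2: "fi"
First row length: 2

2


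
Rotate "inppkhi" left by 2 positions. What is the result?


Input: "inppkhi", rotate left by 2
First 2 characters: "in"
Remaining characters: "ppkhi"
Concatenate remaining + first: "ppkhi" + "in" = "ppkhiin"

ppkhiin


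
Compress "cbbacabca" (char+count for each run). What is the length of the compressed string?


Input: cbbacabca
Runs:
  'c' x 1 => "c1"
  'b' x 2 => "b2"
  'a' x 1 => "a1"
  'c' x 1 => "c1"
  'a' x 1 => "a1"
  'b' x 1 => "b1"
  'c' x 1 => "c1"
  'a' x 1 => "a1"
Compressed: "c1b2a1c1a1b1c1a1"
Compressed length: 16

16


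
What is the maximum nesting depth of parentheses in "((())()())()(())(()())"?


Input: "((())()())()(())(()())"
Tracking depth:
  Position 0 '(': depth becomes 1
  Position 1 '(': depth becomes 2
  Position 2 '(': depth becomes 3
  Position 3 ')': depth becomes 2
  Position 4 ')': depth becomes 1
  Position 5 '(': depth becomes 2
  Position 6 ')': depth becomes 1
  Position 7 '(': depth becomes 2
  Position 8 ')': depth becomes 1
  Position 9 ')': depth becomes 0
  Position 10 '(': depth becomes 1
  Position 11 ')': depth becomes 0
  Position 12 '(': depth becomes 1
  Position 13 '(': depth becomes 2
  Position 14 ')': depth becomes 1
  Position 15 ')': depth becomes 0
  Position 16 '(': depth becomes 1
  Position 17 '(': depth becomes 2
  Position 18 ')': depth becomes 1
  Position 19 '(': depth becomes 2
  Position 20 ')': depth becomes 1
  Position 21 ')': depth becomes 0
Maximum depth reached: 3

3


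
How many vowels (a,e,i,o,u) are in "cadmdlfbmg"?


Input: cadmdlfbmg
Checking each character:
  'c' at position 0: consonant
  'a' at position 1: vowel (running total: 1)
  'd' at position 2: consonant
  'm' at position 3: consonant
  'd' at position 4: consonant
  'l' at position 5: consonant
  'f' at position 6: consonant
  'b' at position 7: consonant
  'm' at position 8: consonant
  'g' at position 9: consonant
Total vowels: 1

1


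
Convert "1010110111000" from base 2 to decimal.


Input: "1010110111000" in base 2
Positional expansion:
  Digit '1' (value 1) x 2^12 = 4096
  Digit '0' (value 0) x 2^11 = 0
  Digit '1' (value 1) x 2^10 = 1024
  Digit '0' (value 0) x 2^9 = 0
  Digit '1' (value 1) x 2^8 = 256
  Digit '1' (value 1) x 2^7 = 128
  Digit '0' (value 0) x 2^6 = 0
  Digit '1' (value 1) x 2^5 = 32
  Digit '1' (value 1) x 2^4 = 16
  Digit '1' (value 1) x 2^3 = 8
  Digit '0' (value 0) x 2^2 = 0
  Digit '0' (value 0) x 2^1 = 0
  Digit '0' (value 0) x 2^0 = 0
Sum = 5560

5560


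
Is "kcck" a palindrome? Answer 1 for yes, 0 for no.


Input: kcck
Reversed: kcck
  Compare pos 0 ('k') with pos 3 ('k'): match
  Compare pos 1 ('c') with pos 2 ('c'): match
Result: palindrome

1


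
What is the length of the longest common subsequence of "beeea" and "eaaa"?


LCS of "beeea" and "eaaa"
DP table:
           e    a    a    a
      0    0    0    0    0
  b   0    0    0    0    0
  e   0    1    1    1    1
  e   0    1    1    1    1
  e   0    1    1    1    1
  a   0    1    2    2    2
LCS length = dp[5][4] = 2

2


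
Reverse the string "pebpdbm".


Input: pebpdbm
Reading characters right to left:
  Position 6: 'm'
  Position 5: 'b'
  Position 4: 'd'
  Position 3: 'p'
  Position 2: 'b'
  Position 1: 'e'
  Position 0: 'p'
Reversed: mbdpbep

mbdpbep


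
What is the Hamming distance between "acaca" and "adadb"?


Comparing "acaca" and "adadb" position by position:
  Position 0: 'a' vs 'a' => same
  Position 1: 'c' vs 'd' => differ
  Position 2: 'a' vs 'a' => same
  Position 3: 'c' vs 'd' => differ
  Position 4: 'a' vs 'b' => differ
Total differences (Hamming distance): 3

3


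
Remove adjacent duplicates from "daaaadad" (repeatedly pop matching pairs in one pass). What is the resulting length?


Input: daaaadad
Stack-based adjacent duplicate removal:
  Read 'd': push. Stack: d
  Read 'a': push. Stack: da
  Read 'a': matches stack top 'a' => pop. Stack: d
  Read 'a': push. Stack: da
  Read 'a': matches stack top 'a' => pop. Stack: d
  Read 'd': matches stack top 'd' => pop. Stack: (empty)
  Read 'a': push. Stack: a
  Read 'd': push. Stack: ad
Final stack: "ad" (length 2)

2


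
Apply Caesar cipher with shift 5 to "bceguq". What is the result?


Caesar cipher: shift "bceguq" by 5
  'b' (pos 1) + 5 = pos 6 = 'g'
  'c' (pos 2) + 5 = pos 7 = 'h'
  'e' (pos 4) + 5 = pos 9 = 'j'
  'g' (pos 6) + 5 = pos 11 = 'l'
  'u' (pos 20) + 5 = pos 25 = 'z'
  'q' (pos 16) + 5 = pos 21 = 'v'
Result: ghjlzv

ghjlzv


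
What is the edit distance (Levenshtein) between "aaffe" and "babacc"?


Computing edit distance: "aaffe" -> "babacc"
DP table:
           b    a    b    a    c    c
      0    1    2    3    4    5    6
  a   1    1    1    2    3    4    5
  a   2    2    1    2    2    3    4
  f   3    3    2    2    3    3    4
  f   4    4    3    3    3    4    4
  e   5    5    4    4    4    4    5
Edit distance = dp[5][6] = 5

5


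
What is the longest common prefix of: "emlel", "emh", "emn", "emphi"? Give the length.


Words: emlel, emh, emn, emphi
  Position 0: all 'e' => match
  Position 1: all 'm' => match
  Position 2: ('l', 'h', 'n', 'p') => mismatch, stop
LCP = "em" (length 2)

2


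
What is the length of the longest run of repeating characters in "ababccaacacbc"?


Input: "ababccaacacbc"
Scanning for longest run:
  Position 1 ('b'): new char, reset run to 1
  Position 2 ('a'): new char, reset run to 1
  Position 3 ('b'): new char, reset run to 1
  Position 4 ('c'): new char, reset run to 1
  Position 5 ('c'): continues run of 'c', length=2
  Position 6 ('a'): new char, reset run to 1
  Position 7 ('a'): continues run of 'a', length=2
  Position 8 ('c'): new char, reset run to 1
  Position 9 ('a'): new char, reset run to 1
  Position 10 ('c'): new char, reset run to 1
  Position 11 ('b'): new char, reset run to 1
  Position 12 ('c'): new char, reset run to 1
Longest run: 'c' with length 2

2


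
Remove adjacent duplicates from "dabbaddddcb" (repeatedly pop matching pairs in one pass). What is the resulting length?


Input: dabbaddddcb
Stack-based adjacent duplicate removal:
  Read 'd': push. Stack: d
  Read 'a': push. Stack: da
  Read 'b': push. Stack: dab
  Read 'b': matches stack top 'b' => pop. Stack: da
  Read 'a': matches stack top 'a' => pop. Stack: d
  Read 'd': matches stack top 'd' => pop. Stack: (empty)
  Read 'd': push. Stack: d
  Read 'd': matches stack top 'd' => pop. Stack: (empty)
  Read 'd': push. Stack: d
  Read 'c': push. Stack: dc
  Read 'b': push. Stack: dcb
Final stack: "dcb" (length 3)

3


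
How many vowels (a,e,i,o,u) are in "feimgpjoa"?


Input: feimgpjoa
Checking each character:
  'f' at position 0: consonant
  'e' at position 1: vowel (running total: 1)
  'i' at position 2: vowel (running total: 2)
  'm' at position 3: consonant
  'g' at position 4: consonant
  'p' at position 5: consonant
  'j' at position 6: consonant
  'o' at position 7: vowel (running total: 3)
  'a' at position 8: vowel (running total: 4)
Total vowels: 4

4


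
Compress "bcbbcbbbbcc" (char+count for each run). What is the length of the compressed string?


Input: bcbbcbbbbcc
Runs:
  'b' x 1 => "b1"
  'c' x 1 => "c1"
  'b' x 2 => "b2"
  'c' x 1 => "c1"
  'b' x 4 => "b4"
  'c' x 2 => "c2"
Compressed: "b1c1b2c1b4c2"
Compressed length: 12

12


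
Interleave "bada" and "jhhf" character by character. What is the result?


Interleaving "bada" and "jhhf":
  Position 0: 'b' from first, 'j' from second => "bj"
  Position 1: 'a' from first, 'h' from second => "ah"
  Position 2: 'd' from first, 'h' from second => "dh"
  Position 3: 'a' from first, 'f' from second => "af"
Result: bjahdhaf

bjahdhaf


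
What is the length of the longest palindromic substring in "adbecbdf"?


Input: "adbecbdf"
Checking substrings for palindromes:
  No multi-char palindromic substrings found
Longest palindromic substring: "a" with length 1

1


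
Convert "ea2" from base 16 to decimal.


Input: "ea2" in base 16
Positional expansion:
  Digit 'e' (value 14) x 16^2 = 3584
  Digit 'a' (value 10) x 16^1 = 160
  Digit '2' (value 2) x 16^0 = 2
Sum = 3746

3746


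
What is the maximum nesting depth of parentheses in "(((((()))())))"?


Input: "(((((()))())))"
Tracking depth:
  Position 0 '(': depth becomes 1
  Position 1 '(': depth becomes 2
  Position 2 '(': depth becomes 3
  Position 3 '(': depth becomes 4
  Position 4 '(': depth becomes 5
  Position 5 '(': depth becomes 6
  Position 6 ')': depth becomes 5
  Position 7 ')': depth becomes 4
  Position 8 ')': depth becomes 3
  Position 9 '(': depth becomes 4
  Position 10 ')': depth becomes 3
  Position 11 ')': depth becomes 2
  Position 12 ')': depth becomes 1
  Position 13 ')': depth becomes 0
Maximum depth reached: 6

6


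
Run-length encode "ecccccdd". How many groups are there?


Input: ecccccdd
Scanning for consecutive runs:
  Group 1: 'e' x 1 (positions 0-0)
  Group 2: 'c' x 5 (positions 1-5)
  Group 3: 'd' x 2 (positions 6-7)
Total groups: 3

3


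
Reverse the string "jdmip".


Input: jdmip
Reading characters right to left:
  Position 4: 'p'
  Position 3: 'i'
  Position 2: 'm'
  Position 1: 'd'
  Position 0: 'j'
Reversed: pimdj

pimdj


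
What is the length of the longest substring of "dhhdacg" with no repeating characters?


Input: "dhhdacg"
Sliding window (track last position of each char):
  Position 0 ('d'): window [0,0] length 1 -- new best
  Position 1 ('h'): window [0,1] length 2 -- new best
  Position 2 ('h'): repeat (last at 1), move window start to 2
  Position 2 ('h'): window [2,2] length 1
  Position 3 ('d'): window [2,3] length 2
  Position 4 ('a'): window [2,4] length 3 -- new best
  Position 5 ('c'): window [2,5] length 4 -- new best
  Position 6 ('g'): window [2,6] length 5 -- new best
Longest substring with no repeats: "hdacg" with length 5

5


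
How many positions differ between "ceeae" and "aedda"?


Comparing "ceeae" and "aedda" position by position:
  Position 0: 'c' vs 'a' => DIFFER
  Position 1: 'e' vs 'e' => same
  Position 2: 'e' vs 'd' => DIFFER
  Position 3: 'a' vs 'd' => DIFFER
  Position 4: 'e' vs 'a' => DIFFER
Positions that differ: 4

4


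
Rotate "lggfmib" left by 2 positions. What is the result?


Input: "lggfmib", rotate left by 2
First 2 characters: "lg"
Remaining characters: "gfmib"
Concatenate remaining + first: "gfmib" + "lg" = "gfmiblg"

gfmiblg


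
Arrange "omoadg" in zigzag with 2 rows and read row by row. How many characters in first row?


Zigzag "omoadg" into 2 rows:
Placing characters:
  'o' => row 0
  'm' => row 1
  'o' => row 0
  'a' => row 1
  'd' => row 0
  'g' => row 1
Rows:
  Row 0: "ood"
  Row 1: "mag"
First row length: 3

3


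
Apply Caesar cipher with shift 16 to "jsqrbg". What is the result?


Caesar cipher: shift "jsqrbg" by 16
  'j' (pos 9) + 16 = pos 25 = 'z'
  's' (pos 18) + 16 = pos 8 = 'i'
  'q' (pos 16) + 16 = pos 6 = 'g'
  'r' (pos 17) + 16 = pos 7 = 'h'
  'b' (pos 1) + 16 = pos 17 = 'r'
  'g' (pos 6) + 16 = pos 22 = 'w'
Result: zighrw

zighrw


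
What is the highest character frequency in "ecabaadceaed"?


Input: ecabaadceaed
Character counts:
  'a': 4
  'b': 1
  'c': 2
  'd': 2
  'e': 3
Maximum frequency: 4

4


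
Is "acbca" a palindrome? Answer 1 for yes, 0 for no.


Input: acbca
Reversed: acbca
  Compare pos 0 ('a') with pos 4 ('a'): match
  Compare pos 1 ('c') with pos 3 ('c'): match
Result: palindrome

1


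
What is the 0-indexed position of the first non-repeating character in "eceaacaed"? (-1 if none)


Input: eceaacaed
Character frequencies:
  'a': 3
  'c': 2
  'd': 1
  'e': 3
Scanning left to right for freq == 1:
  Position 0 ('e'): freq=3, skip
  Position 1 ('c'): freq=2, skip
  Position 2 ('e'): freq=3, skip
  Position 3 ('a'): freq=3, skip
  Position 4 ('a'): freq=3, skip
  Position 5 ('c'): freq=2, skip
  Position 6 ('a'): freq=3, skip
  Position 7 ('e'): freq=3, skip
  Position 8 ('d'): unique! => answer = 8

8


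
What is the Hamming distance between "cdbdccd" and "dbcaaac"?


Comparing "cdbdccd" and "dbcaaac" position by position:
  Position 0: 'c' vs 'd' => differ
  Position 1: 'd' vs 'b' => differ
  Position 2: 'b' vs 'c' => differ
  Position 3: 'd' vs 'a' => differ
  Position 4: 'c' vs 'a' => differ
  Position 5: 'c' vs 'a' => differ
  Position 6: 'd' vs 'c' => differ
Total differences (Hamming distance): 7

7


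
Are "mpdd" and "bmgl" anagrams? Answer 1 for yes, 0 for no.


Strings: "mpdd", "bmgl"
Sorted first:  ddmp
Sorted second: bglm
Differ at position 0: 'd' vs 'b' => not anagrams

0


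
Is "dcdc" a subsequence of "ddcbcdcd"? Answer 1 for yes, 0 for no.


Check if "dcdc" is a subsequence of "ddcbcdcd"
Greedy scan:
  Position 0 ('d'): matches sub[0] = 'd'
  Position 1 ('d'): no match needed
  Position 2 ('c'): matches sub[1] = 'c'
  Position 3 ('b'): no match needed
  Position 4 ('c'): no match needed
  Position 5 ('d'): matches sub[2] = 'd'
  Position 6 ('c'): matches sub[3] = 'c'
  Position 7 ('d'): no match needed
All 4 characters matched => is a subsequence

1


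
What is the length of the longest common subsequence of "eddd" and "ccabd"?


LCS of "eddd" and "ccabd"
DP table:
           c    c    a    b    d
      0    0    0    0    0    0
  e   0    0    0    0    0    0
  d   0    0    0    0    0    1
  d   0    0    0    0    0    1
  d   0    0    0    0    0    1
LCS length = dp[4][5] = 1

1


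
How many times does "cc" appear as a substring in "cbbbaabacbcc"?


Searching for "cc" in "cbbbaabacbcc"
Scanning each position:
  Position 0: "cb" => no
  Position 1: "bb" => no
  Position 2: "bb" => no
  Position 3: "ba" => no
  Position 4: "aa" => no
  Position 5: "ab" => no
  Position 6: "ba" => no
  Position 7: "ac" => no
  Position 8: "cb" => no
  Position 9: "bc" => no
  Position 10: "cc" => MATCH
Total occurrences: 1

1


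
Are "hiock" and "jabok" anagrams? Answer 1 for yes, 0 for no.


Strings: "hiock", "jabok"
Sorted first:  chiko
Sorted second: abjko
Differ at position 0: 'c' vs 'a' => not anagrams

0


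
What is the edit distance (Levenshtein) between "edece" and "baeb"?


Computing edit distance: "edece" -> "baeb"
DP table:
           b    a    e    b
      0    1    2    3    4
  e   1    1    2    2    3
  d   2    2    2    3    3
  e   3    3    3    2    3
  c   4    4    4    3    3
  e   5    5    5    4    4
Edit distance = dp[5][4] = 4

4


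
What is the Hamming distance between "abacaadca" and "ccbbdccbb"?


Comparing "abacaadca" and "ccbbdccbb" position by position:
  Position 0: 'a' vs 'c' => differ
  Position 1: 'b' vs 'c' => differ
  Position 2: 'a' vs 'b' => differ
  Position 3: 'c' vs 'b' => differ
  Position 4: 'a' vs 'd' => differ
  Position 5: 'a' vs 'c' => differ
  Position 6: 'd' vs 'c' => differ
  Position 7: 'c' vs 'b' => differ
  Position 8: 'a' vs 'b' => differ
Total differences (Hamming distance): 9

9


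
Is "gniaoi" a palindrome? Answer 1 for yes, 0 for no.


Input: gniaoi
Reversed: ioaing
  Compare pos 0 ('g') with pos 5 ('i'): MISMATCH
  Compare pos 1 ('n') with pos 4 ('o'): MISMATCH
  Compare pos 2 ('i') with pos 3 ('a'): MISMATCH
Result: not a palindrome

0


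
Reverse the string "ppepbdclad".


Input: ppepbdclad
Reading characters right to left:
  Position 9: 'd'
  Position 8: 'a'
  Position 7: 'l'
  Position 6: 'c'
  Position 5: 'd'
  Position 4: 'b'
  Position 3: 'p'
  Position 2: 'e'
  Position 1: 'p'
  Position 0: 'p'
Reversed: dalcdbpepp

dalcdbpepp


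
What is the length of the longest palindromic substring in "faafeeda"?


Input: "faafeeda"
Checking substrings for palindromes:
  [0:4] "faaf" (len 4) => palindrome
  [1:3] "aa" (len 2) => palindrome
  [4:6] "ee" (len 2) => palindrome
Longest palindromic substring: "faaf" with length 4

4


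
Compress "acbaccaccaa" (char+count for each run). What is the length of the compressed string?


Input: acbaccaccaa
Runs:
  'a' x 1 => "a1"
  'c' x 1 => "c1"
  'b' x 1 => "b1"
  'a' x 1 => "a1"
  'c' x 2 => "c2"
  'a' x 1 => "a1"
  'c' x 2 => "c2"
  'a' x 2 => "a2"
Compressed: "a1c1b1a1c2a1c2a2"
Compressed length: 16

16


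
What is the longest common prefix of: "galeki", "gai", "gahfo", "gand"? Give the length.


Words: galeki, gai, gahfo, gand
  Position 0: all 'g' => match
  Position 1: all 'a' => match
  Position 2: ('l', 'i', 'h', 'n') => mismatch, stop
LCP = "ga" (length 2)

2


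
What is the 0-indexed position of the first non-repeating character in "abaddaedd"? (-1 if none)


Input: abaddaedd
Character frequencies:
  'a': 3
  'b': 1
  'd': 4
  'e': 1
Scanning left to right for freq == 1:
  Position 0 ('a'): freq=3, skip
  Position 1 ('b'): unique! => answer = 1

1


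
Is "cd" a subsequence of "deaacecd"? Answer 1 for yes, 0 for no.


Check if "cd" is a subsequence of "deaacecd"
Greedy scan:
  Position 0 ('d'): no match needed
  Position 1 ('e'): no match needed
  Position 2 ('a'): no match needed
  Position 3 ('a'): no match needed
  Position 4 ('c'): matches sub[0] = 'c'
  Position 5 ('e'): no match needed
  Position 6 ('c'): no match needed
  Position 7 ('d'): matches sub[1] = 'd'
All 2 characters matched => is a subsequence

1
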